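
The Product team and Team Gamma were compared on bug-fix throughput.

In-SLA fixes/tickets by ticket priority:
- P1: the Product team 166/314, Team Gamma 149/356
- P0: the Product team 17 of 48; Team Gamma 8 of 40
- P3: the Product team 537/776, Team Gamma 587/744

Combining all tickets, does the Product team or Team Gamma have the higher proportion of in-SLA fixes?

P1: the Product team 166/314 = 52.9%, Team Gamma 149/356 = 41.9% → the Product team
P0: the Product team 17/48 = 35.4%, Team Gamma 8/40 = 20.0% → the Product team
P3: the Product team 537/776 = 69.2%, Team Gamma 587/744 = 78.9% → Team Gamma
Overall: the Product team 720/1138 = 63.3%, Team Gamma 744/1140 = 65.3% → Team Gamma
(Neither sweeps every ticket group, but Team Gamma has the higher pooled rate.)

Team Gamma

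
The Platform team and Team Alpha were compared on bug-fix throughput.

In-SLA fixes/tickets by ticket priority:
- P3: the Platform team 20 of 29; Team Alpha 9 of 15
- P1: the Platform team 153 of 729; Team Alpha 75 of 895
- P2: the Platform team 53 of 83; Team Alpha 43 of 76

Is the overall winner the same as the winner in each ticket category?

Yes

P3: the Platform team 20/29 = 69.0%, Team Alpha 9/15 = 60.0% → the Platform team
P1: the Platform team 153/729 = 21.0%, Team Alpha 75/895 = 8.4% → the Platform team
P2: the Platform team 53/83 = 63.9%, Team Alpha 43/76 = 56.6% → the Platform team
Overall: the Platform team 226/841 = 26.9%, Team Alpha 127/986 = 12.9% → the Platform team
The Platform team wins overall and in every ticket group — no reversal.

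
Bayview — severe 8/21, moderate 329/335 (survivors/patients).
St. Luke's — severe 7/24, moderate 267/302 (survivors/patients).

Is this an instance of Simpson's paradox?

No

Severe: Bayview 8/21 = 38.1%, St. Luke's 7/24 = 29.2% → Bayview
Moderate: Bayview 329/335 = 98.2%, St. Luke's 267/302 = 88.4% → Bayview
Overall: Bayview 337/356 = 94.7%, St. Luke's 274/326 = 84.0% → Bayview
Bayview wins overall and in every case group — no reversal.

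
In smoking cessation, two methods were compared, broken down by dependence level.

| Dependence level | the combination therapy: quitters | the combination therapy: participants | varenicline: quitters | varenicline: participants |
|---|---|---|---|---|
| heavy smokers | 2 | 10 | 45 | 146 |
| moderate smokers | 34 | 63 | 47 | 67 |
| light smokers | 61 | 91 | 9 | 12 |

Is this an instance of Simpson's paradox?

Heavy smokers: the combination therapy 2/10 = 20.0%, varenicline 45/146 = 30.8% → varenicline
Moderate smokers: the combination therapy 34/63 = 54.0%, varenicline 47/67 = 70.1% → varenicline
Light smokers: the combination therapy 61/91 = 67.0%, varenicline 9/12 = 75.0% → varenicline
Overall: the combination therapy 97/164 = 59.1%, varenicline 101/225 = 44.9% → the combination therapy
Varenicline wins each dependence group but the combination therapy wins overall — the comparison reverses. Varenicline's participants skew toward heavy smokers, which has a lower base rate.

Yes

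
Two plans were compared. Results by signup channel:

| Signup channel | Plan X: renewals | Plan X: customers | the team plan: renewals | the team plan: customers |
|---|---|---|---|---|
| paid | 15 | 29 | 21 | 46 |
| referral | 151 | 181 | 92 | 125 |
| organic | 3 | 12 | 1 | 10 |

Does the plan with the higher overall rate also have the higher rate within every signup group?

Paid: Plan X 15/29 = 51.7%, the team plan 21/46 = 45.7% → Plan X
Referral: Plan X 151/181 = 83.4%, the team plan 92/125 = 73.6% → Plan X
Organic: Plan X 3/12 = 25.0%, the team plan 1/10 = 10.0% → Plan X
Overall: Plan X 169/222 = 76.1%, the team plan 114/181 = 63.0% → Plan X
Plan X wins overall and in every signup group — no reversal.

Yes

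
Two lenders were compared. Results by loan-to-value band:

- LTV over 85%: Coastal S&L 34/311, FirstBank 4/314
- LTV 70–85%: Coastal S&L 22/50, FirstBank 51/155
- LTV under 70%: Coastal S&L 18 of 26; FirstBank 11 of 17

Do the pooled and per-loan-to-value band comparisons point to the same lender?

Yes

LTV over 85%: Coastal S&L 34/311 = 10.9%, FirstBank 4/314 = 1.3% → Coastal S&L
LTV 70–85%: Coastal S&L 22/50 = 44.0%, FirstBank 51/155 = 32.9% → Coastal S&L
LTV under 70%: Coastal S&L 18/26 = 69.2%, FirstBank 11/17 = 64.7% → Coastal S&L
Overall: Coastal S&L 74/387 = 19.1%, FirstBank 66/486 = 13.6% → Coastal S&L
Coastal S&L wins overall and in every loan-to-value group — no reversal.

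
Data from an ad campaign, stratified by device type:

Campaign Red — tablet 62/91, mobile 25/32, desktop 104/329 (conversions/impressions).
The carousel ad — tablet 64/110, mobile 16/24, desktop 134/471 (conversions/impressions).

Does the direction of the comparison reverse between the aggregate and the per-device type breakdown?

Tablet: Campaign Red 62/91 = 68.1%, the carousel ad 64/110 = 58.2% → Campaign Red
Mobile: Campaign Red 25/32 = 78.1%, the carousel ad 16/24 = 66.7% → Campaign Red
Desktop: Campaign Red 104/329 = 31.6%, the carousel ad 134/471 = 28.5% → Campaign Red
Overall: Campaign Red 191/452 = 42.3%, the carousel ad 214/605 = 35.4% → Campaign Red
Campaign Red wins overall and in every device group — no reversal.

No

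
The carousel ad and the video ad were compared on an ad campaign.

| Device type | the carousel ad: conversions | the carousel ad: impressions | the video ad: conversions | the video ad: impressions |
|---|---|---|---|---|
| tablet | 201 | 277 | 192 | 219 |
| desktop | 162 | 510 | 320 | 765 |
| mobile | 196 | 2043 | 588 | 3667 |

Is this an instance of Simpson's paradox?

Tablet: the carousel ad 201/277 = 72.6%, the video ad 192/219 = 87.7% → the video ad
Desktop: the carousel ad 162/510 = 31.8%, the video ad 320/765 = 41.8% → the video ad
Mobile: the carousel ad 196/2043 = 9.6%, the video ad 588/3667 = 16.0% → the video ad
Overall: the carousel ad 559/2830 = 19.8%, the video ad 1100/4651 = 23.7% → the video ad
The video ad wins overall and in every device group — no reversal.

No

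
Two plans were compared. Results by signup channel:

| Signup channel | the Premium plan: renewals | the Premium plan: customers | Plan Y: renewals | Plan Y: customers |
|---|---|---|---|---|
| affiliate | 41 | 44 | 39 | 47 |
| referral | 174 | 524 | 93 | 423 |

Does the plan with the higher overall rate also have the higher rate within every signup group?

Yes

Affiliate: the Premium plan 41/44 = 93.2%, Plan Y 39/47 = 83.0% → the Premium plan
Referral: the Premium plan 174/524 = 33.2%, Plan Y 93/423 = 22.0% → the Premium plan
Overall: the Premium plan 215/568 = 37.9%, Plan Y 132/470 = 28.1% → the Premium plan
The Premium plan wins overall and in every signup group — no reversal.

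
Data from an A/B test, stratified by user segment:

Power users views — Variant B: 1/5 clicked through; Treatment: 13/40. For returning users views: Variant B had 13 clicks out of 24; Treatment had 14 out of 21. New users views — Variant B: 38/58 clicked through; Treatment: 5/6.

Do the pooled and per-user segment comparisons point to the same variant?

No

Power users: Variant B 1/5 = 20.0%, Treatment 13/40 = 32.5% → Treatment
Returning users: Variant B 13/24 = 54.2%, Treatment 14/21 = 66.7% → Treatment
New users: Variant B 38/58 = 65.5%, Treatment 5/6 = 83.3% → Treatment
Overall: Variant B 52/87 = 59.8%, Treatment 32/67 = 47.8% → Variant B
Treatment wins each user group but Variant B wins overall — the comparison reverses. Treatment's views skew toward power users, which has a lower base rate.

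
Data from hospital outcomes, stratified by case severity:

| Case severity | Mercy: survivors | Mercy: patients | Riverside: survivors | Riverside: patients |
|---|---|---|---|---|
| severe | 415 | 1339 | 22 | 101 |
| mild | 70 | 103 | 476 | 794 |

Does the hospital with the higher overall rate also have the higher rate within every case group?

Severe: Mercy 415/1339 = 31.0%, Riverside 22/101 = 21.8% → Mercy
Mild: Mercy 70/103 = 68.0%, Riverside 476/794 = 59.9% → Mercy
Overall: Mercy 485/1442 = 33.6%, Riverside 498/895 = 55.6% → Riverside
Mercy wins each case group but Riverside wins overall — the comparison reverses. Mercy's patients skew toward severe, which has a lower base rate.

No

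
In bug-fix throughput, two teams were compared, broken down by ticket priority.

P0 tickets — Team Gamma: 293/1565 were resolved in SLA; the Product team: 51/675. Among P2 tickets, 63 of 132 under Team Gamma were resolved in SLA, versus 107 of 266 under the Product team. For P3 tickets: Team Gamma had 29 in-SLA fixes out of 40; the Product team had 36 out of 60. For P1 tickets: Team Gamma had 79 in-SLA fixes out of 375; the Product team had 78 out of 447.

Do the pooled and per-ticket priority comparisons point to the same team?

P0: Team Gamma 293/1565 = 18.7%, the Product team 51/675 = 7.6% → Team Gamma
P2: Team Gamma 63/132 = 47.7%, the Product team 107/266 = 40.2% → Team Gamma
P3: Team Gamma 29/40 = 72.5%, the Product team 36/60 = 60.0% → Team Gamma
P1: Team Gamma 79/375 = 21.1%, the Product team 78/447 = 17.4% → Team Gamma
Overall: Team Gamma 464/2112 = 22.0%, the Product team 272/1448 = 18.8% → Team Gamma
Team Gamma wins overall and in every ticket group — no reversal.

Yes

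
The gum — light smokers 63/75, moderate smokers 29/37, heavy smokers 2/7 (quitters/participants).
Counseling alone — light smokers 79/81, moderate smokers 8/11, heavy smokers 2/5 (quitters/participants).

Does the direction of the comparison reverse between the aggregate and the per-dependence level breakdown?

No

Light smokers: the gum 63/75 = 84.0%, counseling alone 79/81 = 97.5% → counseling alone
Moderate smokers: the gum 29/37 = 78.4%, counseling alone 8/11 = 72.7% → the gum
Heavy smokers: the gum 2/7 = 28.6%, counseling alone 2/5 = 40.0% → counseling alone
Overall: the gum 94/119 = 79.0%, counseling alone 89/97 = 91.8% → counseling alone
Neither sweeps: the gum wins 1 of 3 groups, counseling alone wins 2. Counseling alone wins overall but not every group — no Simpson reversal.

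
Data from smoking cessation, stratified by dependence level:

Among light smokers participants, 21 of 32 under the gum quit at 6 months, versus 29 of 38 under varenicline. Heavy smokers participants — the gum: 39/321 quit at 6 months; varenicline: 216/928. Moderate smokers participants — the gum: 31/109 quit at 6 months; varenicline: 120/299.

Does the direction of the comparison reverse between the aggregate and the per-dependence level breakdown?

Light smokers: the gum 21/32 = 65.6%, varenicline 29/38 = 76.3% → varenicline
Heavy smokers: the gum 39/321 = 12.1%, varenicline 216/928 = 23.3% → varenicline
Moderate smokers: the gum 31/109 = 28.4%, varenicline 120/299 = 40.1% → varenicline
Overall: the gum 91/462 = 19.7%, varenicline 365/1265 = 28.9% → varenicline
Varenicline wins overall and in every dependence group — no reversal.

No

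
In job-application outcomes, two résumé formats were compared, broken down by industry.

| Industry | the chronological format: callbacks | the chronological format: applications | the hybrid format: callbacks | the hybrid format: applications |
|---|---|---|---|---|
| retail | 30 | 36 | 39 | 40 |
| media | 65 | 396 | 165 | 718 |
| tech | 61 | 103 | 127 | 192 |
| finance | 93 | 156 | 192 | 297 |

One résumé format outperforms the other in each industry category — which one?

Retail: the chronological format 30/36 = 83.3%, the hybrid format 39/40 = 97.5% → the hybrid format
Media: the chronological format 65/396 = 16.4%, the hybrid format 165/718 = 23.0% → the hybrid format
Tech: the chronological format 61/103 = 59.2%, the hybrid format 127/192 = 66.1% → the hybrid format
Finance: the chronological format 93/156 = 59.6%, the hybrid format 192/297 = 64.6% → the hybrid format
The hybrid format has the higher rate in all 4 groups.

the hybrid format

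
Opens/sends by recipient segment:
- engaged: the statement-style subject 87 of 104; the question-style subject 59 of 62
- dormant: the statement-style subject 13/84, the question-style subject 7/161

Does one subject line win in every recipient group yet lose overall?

No

Engaged: the statement-style subject 87/104 = 83.7%, the question-style subject 59/62 = 95.2% → the question-style subject
Dormant: the statement-style subject 13/84 = 15.5%, the question-style subject 7/161 = 4.3% → the statement-style subject
Overall: the statement-style subject 100/188 = 53.2%, the question-style subject 66/223 = 29.6% → the statement-style subject
Neither sweeps: the statement-style subject wins 1 of 2 groups, the question-style subject wins 1. The statement-style subject wins overall but not every group — no Simpson reversal.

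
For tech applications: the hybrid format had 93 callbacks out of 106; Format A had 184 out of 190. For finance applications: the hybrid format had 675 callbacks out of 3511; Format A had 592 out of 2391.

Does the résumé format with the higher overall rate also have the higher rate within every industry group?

Tech: the hybrid format 93/106 = 87.7%, Format A 184/190 = 96.8% → Format A
Finance: the hybrid format 675/3511 = 19.2%, Format A 592/2391 = 24.8% → Format A
Overall: the hybrid format 768/3617 = 21.2%, Format A 776/2581 = 30.1% → Format A
Format A wins overall and in every industry group — no reversal.

Yes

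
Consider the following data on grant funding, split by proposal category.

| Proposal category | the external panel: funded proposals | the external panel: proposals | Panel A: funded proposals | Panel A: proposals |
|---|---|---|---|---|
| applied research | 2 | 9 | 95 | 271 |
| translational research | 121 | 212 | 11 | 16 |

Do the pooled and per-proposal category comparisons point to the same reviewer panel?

No

Applied research: the external panel 2/9 = 22.2%, Panel A 95/271 = 35.1% → Panel A
Translational research: the external panel 121/212 = 57.1%, Panel A 11/16 = 68.8% → Panel A
Overall: the external panel 123/221 = 55.7%, Panel A 106/287 = 36.9% → the external panel
Panel A wins each proposal group but the external panel wins overall — the comparison reverses. Panel A's proposals skew toward applied research, which has a lower base rate.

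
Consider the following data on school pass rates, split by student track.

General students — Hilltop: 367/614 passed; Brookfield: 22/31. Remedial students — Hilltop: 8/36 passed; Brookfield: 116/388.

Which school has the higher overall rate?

Hilltop

General: Hilltop 367/614 = 59.8%, Brookfield 22/31 = 71.0% → Brookfield
Remedial: Hilltop 8/36 = 22.2%, Brookfield 116/388 = 29.9% → Brookfield
Overall: Hilltop 375/650 = 57.7%, Brookfield 138/419 = 32.9% → Hilltop
(Brookfield wins every student group but Hilltop wins overall — Brookfield's students skew toward the low-rate remedial group.)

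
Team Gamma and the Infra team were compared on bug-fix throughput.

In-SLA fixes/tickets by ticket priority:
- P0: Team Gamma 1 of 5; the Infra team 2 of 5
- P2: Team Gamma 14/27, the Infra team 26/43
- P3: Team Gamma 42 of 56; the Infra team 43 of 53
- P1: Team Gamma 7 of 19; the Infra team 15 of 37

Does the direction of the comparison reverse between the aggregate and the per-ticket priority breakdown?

No

P0: Team Gamma 1/5 = 20.0%, the Infra team 2/5 = 40.0% → the Infra team
P2: Team Gamma 14/27 = 51.9%, the Infra team 26/43 = 60.5% → the Infra team
P3: Team Gamma 42/56 = 75.0%, the Infra team 43/53 = 81.1% → the Infra team
P1: Team Gamma 7/19 = 36.8%, the Infra team 15/37 = 40.5% → the Infra team
Overall: Team Gamma 64/107 = 59.8%, the Infra team 86/138 = 62.3% → the Infra team
The Infra team wins overall and in every ticket group — no reversal.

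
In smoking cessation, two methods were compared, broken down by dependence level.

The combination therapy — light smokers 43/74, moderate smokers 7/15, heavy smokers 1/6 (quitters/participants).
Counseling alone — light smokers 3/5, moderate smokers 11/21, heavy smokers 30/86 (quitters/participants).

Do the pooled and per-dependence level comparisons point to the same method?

No

Light smokers: the combination therapy 43/74 = 58.1%, counseling alone 3/5 = 60.0% → counseling alone
Moderate smokers: the combination therapy 7/15 = 46.7%, counseling alone 11/21 = 52.4% → counseling alone
Heavy smokers: the combination therapy 1/6 = 16.7%, counseling alone 30/86 = 34.9% → counseling alone
Overall: the combination therapy 51/95 = 53.7%, counseling alone 44/112 = 39.3% → the combination therapy
Counseling alone wins each dependence group but the combination therapy wins overall — the comparison reverses. Counseling alone's participants skew toward heavy smokers, which has a lower base rate.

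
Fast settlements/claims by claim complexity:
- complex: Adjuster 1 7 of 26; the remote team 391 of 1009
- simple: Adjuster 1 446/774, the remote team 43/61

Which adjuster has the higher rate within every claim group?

the remote team

Complex: Adjuster 1 7/26 = 26.9%, the remote team 391/1009 = 38.8% → the remote team
Simple: Adjuster 1 446/774 = 57.6%, the remote team 43/61 = 70.5% → the remote team
The remote team has the higher rate in both groups.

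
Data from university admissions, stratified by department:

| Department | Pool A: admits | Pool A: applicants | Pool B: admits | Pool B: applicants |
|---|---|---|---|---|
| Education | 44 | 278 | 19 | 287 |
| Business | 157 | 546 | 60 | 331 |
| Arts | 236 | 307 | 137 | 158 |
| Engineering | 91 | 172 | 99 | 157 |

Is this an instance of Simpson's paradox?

No

Education: Pool A 44/278 = 15.8%, Pool B 19/287 = 6.6% → Pool A
Business: Pool A 157/546 = 28.8%, Pool B 60/331 = 18.1% → Pool A
Arts: Pool A 236/307 = 76.9%, Pool B 137/158 = 86.7% → Pool B
Engineering: Pool A 91/172 = 52.9%, Pool B 99/157 = 63.1% → Pool B
Overall: Pool A 528/1303 = 40.5%, Pool B 315/933 = 33.8% → Pool A
Neither sweeps: Pool A wins 2 of 4 groups, Pool B wins 2. Pool A wins overall but not every group — no Simpson reversal.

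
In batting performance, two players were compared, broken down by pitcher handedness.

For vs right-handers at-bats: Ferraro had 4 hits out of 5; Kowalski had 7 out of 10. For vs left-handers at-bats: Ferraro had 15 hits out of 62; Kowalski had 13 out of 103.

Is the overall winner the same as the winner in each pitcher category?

Yes

Vs right-handers: Ferraro 4/5 = 80.0%, Kowalski 7/10 = 70.0% → Ferraro
Vs left-handers: Ferraro 15/62 = 24.2%, Kowalski 13/103 = 12.6% → Ferraro
Overall: Ferraro 19/67 = 28.4%, Kowalski 20/113 = 17.7% → Ferraro
Ferraro wins overall and in every pitcher group — no reversal.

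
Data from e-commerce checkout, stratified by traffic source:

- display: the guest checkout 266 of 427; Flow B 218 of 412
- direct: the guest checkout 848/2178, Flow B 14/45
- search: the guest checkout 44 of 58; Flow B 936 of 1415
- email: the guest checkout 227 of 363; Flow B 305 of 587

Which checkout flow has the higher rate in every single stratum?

the guest checkout

Display: the guest checkout 266/427 = 62.3%, Flow B 218/412 = 52.9% → the guest checkout
Direct: the guest checkout 848/2178 = 38.9%, Flow B 14/45 = 31.1% → the guest checkout
Search: the guest checkout 44/58 = 75.9%, Flow B 936/1415 = 66.1% → the guest checkout
Email: the guest checkout 227/363 = 62.5%, Flow B 305/587 = 52.0% → the guest checkout
The guest checkout has the higher rate in all 4 groups.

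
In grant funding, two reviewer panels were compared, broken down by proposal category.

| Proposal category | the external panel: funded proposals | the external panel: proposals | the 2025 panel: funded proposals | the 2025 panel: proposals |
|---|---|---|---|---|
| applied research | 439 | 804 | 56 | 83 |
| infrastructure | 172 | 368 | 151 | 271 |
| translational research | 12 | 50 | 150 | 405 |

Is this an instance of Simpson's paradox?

Applied research: the external panel 439/804 = 54.6%, the 2025 panel 56/83 = 67.5% → the 2025 panel
Infrastructure: the external panel 172/368 = 46.7%, the 2025 panel 151/271 = 55.7% → the 2025 panel
Translational research: the external panel 12/50 = 24.0%, the 2025 panel 150/405 = 37.0% → the 2025 panel
Overall: the external panel 623/1222 = 51.0%, the 2025 panel 357/759 = 47.0% → the external panel
The 2025 panel wins each proposal group but the external panel wins overall — the comparison reverses. The 2025 panel's proposals skew toward translational research, which has a lower base rate.

Yes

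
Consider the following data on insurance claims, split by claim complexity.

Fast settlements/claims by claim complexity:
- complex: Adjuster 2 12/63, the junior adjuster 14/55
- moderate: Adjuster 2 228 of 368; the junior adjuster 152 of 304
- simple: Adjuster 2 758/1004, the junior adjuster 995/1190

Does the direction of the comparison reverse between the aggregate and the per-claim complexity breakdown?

No

Complex: Adjuster 2 12/63 = 19.0%, the junior adjuster 14/55 = 25.5% → the junior adjuster
Moderate: Adjuster 2 228/368 = 62.0%, the junior adjuster 152/304 = 50.0% → Adjuster 2
Simple: Adjuster 2 758/1004 = 75.5%, the junior adjuster 995/1190 = 83.6% → the junior adjuster
Overall: Adjuster 2 998/1435 = 69.5%, the junior adjuster 1161/1549 = 75.0% → the junior adjuster
Neither sweeps: Adjuster 2 wins 1 of 3 groups, the junior adjuster wins 2. The junior adjuster wins overall but not every group — no Simpson reversal.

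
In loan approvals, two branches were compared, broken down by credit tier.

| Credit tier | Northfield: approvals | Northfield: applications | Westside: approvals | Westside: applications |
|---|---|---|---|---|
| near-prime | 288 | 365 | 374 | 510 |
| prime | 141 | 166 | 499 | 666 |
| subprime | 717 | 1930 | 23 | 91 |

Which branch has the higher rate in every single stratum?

Near-prime: Northfield 288/365 = 78.9%, Westside 374/510 = 73.3% → Northfield
Prime: Northfield 141/166 = 84.9%, Westside 499/666 = 74.9% → Northfield
Subprime: Northfield 717/1930 = 37.2%, Westside 23/91 = 25.3% → Northfield
Northfield has the higher rate in all 3 groups.

Northfield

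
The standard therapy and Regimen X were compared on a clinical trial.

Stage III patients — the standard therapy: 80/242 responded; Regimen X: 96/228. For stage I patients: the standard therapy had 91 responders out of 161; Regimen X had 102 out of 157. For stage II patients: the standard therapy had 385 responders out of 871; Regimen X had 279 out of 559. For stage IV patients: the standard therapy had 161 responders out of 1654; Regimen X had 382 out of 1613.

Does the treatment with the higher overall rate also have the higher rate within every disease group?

Stage III: the standard therapy 80/242 = 33.1%, Regimen X 96/228 = 42.1% → Regimen X
Stage I: the standard therapy 91/161 = 56.5%, Regimen X 102/157 = 65.0% → Regimen X
Stage II: the standard therapy 385/871 = 44.2%, Regimen X 279/559 = 49.9% → Regimen X
Stage IV: the standard therapy 161/1654 = 9.7%, Regimen X 382/1613 = 23.7% → Regimen X
Overall: the standard therapy 717/2928 = 24.5%, Regimen X 859/2557 = 33.6% → Regimen X
Regimen X wins overall and in every disease group — no reversal.

Yes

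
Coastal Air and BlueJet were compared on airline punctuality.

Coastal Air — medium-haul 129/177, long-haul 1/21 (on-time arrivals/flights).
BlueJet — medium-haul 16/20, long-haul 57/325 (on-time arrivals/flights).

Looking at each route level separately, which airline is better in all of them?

Medium-haul: Coastal Air 129/177 = 72.9%, BlueJet 16/20 = 80.0% → BlueJet
Long-haul: Coastal Air 1/21 = 4.8%, BlueJet 57/325 = 17.5% → BlueJet
BlueJet has the higher rate in both groups.

BlueJet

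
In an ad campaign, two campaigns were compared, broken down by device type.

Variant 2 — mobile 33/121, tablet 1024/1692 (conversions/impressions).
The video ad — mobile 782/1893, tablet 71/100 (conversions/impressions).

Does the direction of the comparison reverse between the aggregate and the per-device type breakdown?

Yes

Mobile: Variant 2 33/121 = 27.3%, the video ad 782/1893 = 41.3% → the video ad
Tablet: Variant 2 1024/1692 = 60.5%, the video ad 71/100 = 71.0% → the video ad
Overall: Variant 2 1057/1813 = 58.3%, the video ad 853/1993 = 42.8% → Variant 2
The video ad wins each device group but Variant 2 wins overall — the comparison reverses. The video ad's impressions skew toward mobile, which has a lower base rate.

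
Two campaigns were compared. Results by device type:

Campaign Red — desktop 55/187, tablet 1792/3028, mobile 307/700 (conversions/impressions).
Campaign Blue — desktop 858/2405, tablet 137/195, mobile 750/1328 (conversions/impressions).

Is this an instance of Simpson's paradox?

Desktop: Campaign Red 55/187 = 29.4%, Campaign Blue 858/2405 = 35.7% → Campaign Blue
Tablet: Campaign Red 1792/3028 = 59.2%, Campaign Blue 137/195 = 70.3% → Campaign Blue
Mobile: Campaign Red 307/700 = 43.9%, Campaign Blue 750/1328 = 56.5% → Campaign Blue
Overall: Campaign Red 2154/3915 = 55.0%, Campaign Blue 1745/3928 = 44.4% → Campaign Red
Campaign Blue wins each device group but Campaign Red wins overall — the comparison reverses. Campaign Blue's impressions skew toward desktop, which has a lower base rate.

Yes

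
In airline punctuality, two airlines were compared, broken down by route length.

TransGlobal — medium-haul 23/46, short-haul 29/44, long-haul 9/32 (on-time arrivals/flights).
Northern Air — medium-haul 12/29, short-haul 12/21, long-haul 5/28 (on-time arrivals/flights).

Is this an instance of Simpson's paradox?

Medium-haul: TransGlobal 23/46 = 50.0%, Northern Air 12/29 = 41.4% → TransGlobal
Short-haul: TransGlobal 29/44 = 65.9%, Northern Air 12/21 = 57.1% → TransGlobal
Long-haul: TransGlobal 9/32 = 28.1%, Northern Air 5/28 = 17.9% → TransGlobal
Overall: TransGlobal 61/122 = 50.0%, Northern Air 29/78 = 37.2% → TransGlobal
TransGlobal wins overall and in every route group — no reversal.

No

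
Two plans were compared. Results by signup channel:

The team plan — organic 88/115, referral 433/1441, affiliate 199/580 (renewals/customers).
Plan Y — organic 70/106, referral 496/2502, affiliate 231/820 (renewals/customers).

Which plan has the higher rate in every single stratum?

the team plan

Organic: the team plan 88/115 = 76.5%, Plan Y 70/106 = 66.0% → the team plan
Referral: the team plan 433/1441 = 30.0%, Plan Y 496/2502 = 19.8% → the team plan
Affiliate: the team plan 199/580 = 34.3%, Plan Y 231/820 = 28.2% → the team plan
The team plan has the higher rate in all 3 groups.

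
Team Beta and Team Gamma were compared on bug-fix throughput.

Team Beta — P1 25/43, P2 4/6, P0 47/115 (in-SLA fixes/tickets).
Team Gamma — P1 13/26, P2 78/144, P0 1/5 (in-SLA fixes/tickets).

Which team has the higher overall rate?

Team Gamma

P1: Team Beta 25/43 = 58.1%, Team Gamma 13/26 = 50.0% → Team Beta
P2: Team Beta 4/6 = 66.7%, Team Gamma 78/144 = 54.2% → Team Beta
P0: Team Beta 47/115 = 40.9%, Team Gamma 1/5 = 20.0% → Team Beta
Overall: Team Beta 76/164 = 46.3%, Team Gamma 92/175 = 52.6% → Team Gamma
(Team Beta wins every ticket group but Team Gamma wins overall — Team Beta's tickets skew toward the low-rate P0 group.)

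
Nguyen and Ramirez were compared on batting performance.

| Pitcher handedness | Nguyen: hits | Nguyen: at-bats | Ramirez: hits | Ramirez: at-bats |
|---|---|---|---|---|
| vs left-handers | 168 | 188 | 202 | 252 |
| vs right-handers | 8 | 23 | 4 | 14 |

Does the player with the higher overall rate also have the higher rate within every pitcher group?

Yes

Vs left-handers: Nguyen 168/188 = 89.4%, Ramirez 202/252 = 80.2% → Nguyen
Vs right-handers: Nguyen 8/23 = 34.8%, Ramirez 4/14 = 28.6% → Nguyen
Overall: Nguyen 176/211 = 83.4%, Ramirez 206/266 = 77.4% → Nguyen
Nguyen wins overall and in every pitcher group — no reversal.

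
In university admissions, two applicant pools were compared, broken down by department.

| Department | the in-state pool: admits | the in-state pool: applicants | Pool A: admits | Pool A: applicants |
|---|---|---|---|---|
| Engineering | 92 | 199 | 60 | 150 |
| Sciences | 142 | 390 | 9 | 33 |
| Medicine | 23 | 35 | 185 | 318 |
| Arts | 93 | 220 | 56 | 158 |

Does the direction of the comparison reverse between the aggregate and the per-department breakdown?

Engineering: the in-state pool 92/199 = 46.2%, Pool A 60/150 = 40.0% → the in-state pool
Sciences: the in-state pool 142/390 = 36.4%, Pool A 9/33 = 27.3% → the in-state pool
Medicine: the in-state pool 23/35 = 65.7%, Pool A 185/318 = 58.2% → the in-state pool
Arts: the in-state pool 93/220 = 42.3%, Pool A 56/158 = 35.4% → the in-state pool
Overall: the in-state pool 350/844 = 41.5%, Pool A 310/659 = 47.0% → Pool A
The in-state pool wins each department group but Pool A wins overall — the comparison reverses. The in-state pool's applicants skew toward Sciences, which has a lower base rate.

Yes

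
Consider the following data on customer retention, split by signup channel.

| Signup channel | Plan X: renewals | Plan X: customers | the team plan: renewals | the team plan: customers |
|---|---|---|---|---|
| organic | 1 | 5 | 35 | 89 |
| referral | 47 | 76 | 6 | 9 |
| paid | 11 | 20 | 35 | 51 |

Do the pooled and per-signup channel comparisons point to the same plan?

No

Organic: Plan X 1/5 = 20.0%, the team plan 35/89 = 39.3% → the team plan
Referral: Plan X 47/76 = 61.8%, the team plan 6/9 = 66.7% → the team plan
Paid: Plan X 11/20 = 55.0%, the team plan 35/51 = 68.6% → the team plan
Overall: Plan X 59/101 = 58.4%, the team plan 76/149 = 51.0% → Plan X
The team plan wins each signup group but Plan X wins overall — the comparison reverses. The team plan's customers skew toward organic, which has a lower base rate.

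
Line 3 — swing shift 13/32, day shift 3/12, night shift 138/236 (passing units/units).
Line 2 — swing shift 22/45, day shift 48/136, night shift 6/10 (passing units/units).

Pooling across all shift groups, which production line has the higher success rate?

Line 3

Swing shift: Line 3 13/32 = 40.6%, Line 2 22/45 = 48.9% → Line 2
Day shift: Line 3 3/12 = 25.0%, Line 2 48/136 = 35.3% → Line 2
Night shift: Line 3 138/236 = 58.5%, Line 2 6/10 = 60.0% → Line 2
Overall: Line 3 154/280 = 55.0%, Line 2 76/191 = 39.8% → Line 3
(Line 2 wins every shift group but Line 3 wins overall — Line 2's units skew toward the low-rate day shift group.)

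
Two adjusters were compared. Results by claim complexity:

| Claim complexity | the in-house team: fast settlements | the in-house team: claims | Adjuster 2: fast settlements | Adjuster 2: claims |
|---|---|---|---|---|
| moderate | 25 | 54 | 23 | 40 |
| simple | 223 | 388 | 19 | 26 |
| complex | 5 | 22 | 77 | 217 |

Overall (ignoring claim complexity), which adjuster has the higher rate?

Moderate: the in-house team 25/54 = 46.3%, Adjuster 2 23/40 = 57.5% → Adjuster 2
Simple: the in-house team 223/388 = 57.5%, Adjuster 2 19/26 = 73.1% → Adjuster 2
Complex: the in-house team 5/22 = 22.7%, Adjuster 2 77/217 = 35.5% → Adjuster 2
Overall: the in-house team 253/464 = 54.5%, Adjuster 2 119/283 = 42.0% → the in-house team
(Adjuster 2 wins every claim group but the in-house team wins overall — Adjuster 2's claims skew toward the low-rate complex group.)

the in-house team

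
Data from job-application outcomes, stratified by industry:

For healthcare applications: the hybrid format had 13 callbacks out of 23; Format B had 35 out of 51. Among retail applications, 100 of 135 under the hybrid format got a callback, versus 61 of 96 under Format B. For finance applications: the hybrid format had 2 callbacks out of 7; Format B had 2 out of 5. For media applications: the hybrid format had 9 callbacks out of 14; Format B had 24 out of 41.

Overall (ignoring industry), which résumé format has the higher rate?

the hybrid format

Healthcare: the hybrid format 13/23 = 56.5%, Format B 35/51 = 68.6% → Format B
Retail: the hybrid format 100/135 = 74.1%, Format B 61/96 = 63.5% → the hybrid format
Finance: the hybrid format 2/7 = 28.6%, Format B 2/5 = 40.0% → Format B
Media: the hybrid format 9/14 = 64.3%, Format B 24/41 = 58.5% → the hybrid format
Overall: the hybrid format 124/179 = 69.3%, Format B 122/193 = 63.2% → the hybrid format
(Neither sweeps every industry group, but the hybrid format has the higher pooled rate.)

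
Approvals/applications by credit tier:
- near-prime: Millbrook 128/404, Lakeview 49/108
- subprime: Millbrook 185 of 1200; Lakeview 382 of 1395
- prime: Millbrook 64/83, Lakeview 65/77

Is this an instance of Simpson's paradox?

Near-prime: Millbrook 128/404 = 31.7%, Lakeview 49/108 = 45.4% → Lakeview
Subprime: Millbrook 185/1200 = 15.4%, Lakeview 382/1395 = 27.4% → Lakeview
Prime: Millbrook 64/83 = 77.1%, Lakeview 65/77 = 84.4% → Lakeview
Overall: Millbrook 377/1687 = 22.3%, Lakeview 496/1580 = 31.4% → Lakeview
Lakeview wins overall and in every credit group — no reversal.

No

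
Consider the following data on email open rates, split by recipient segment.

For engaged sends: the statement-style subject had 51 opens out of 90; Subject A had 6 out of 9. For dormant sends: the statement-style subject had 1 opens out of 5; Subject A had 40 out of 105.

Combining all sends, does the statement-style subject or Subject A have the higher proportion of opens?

the statement-style subject

Engaged: the statement-style subject 51/90 = 56.7%, Subject A 6/9 = 66.7% → Subject A
Dormant: the statement-style subject 1/5 = 20.0%, Subject A 40/105 = 38.1% → Subject A
Overall: the statement-style subject 52/95 = 54.7%, Subject A 46/114 = 40.4% → the statement-style subject
(Subject A wins every recipient group but the statement-style subject wins overall — Subject A's sends skew toward the low-rate dormant group.)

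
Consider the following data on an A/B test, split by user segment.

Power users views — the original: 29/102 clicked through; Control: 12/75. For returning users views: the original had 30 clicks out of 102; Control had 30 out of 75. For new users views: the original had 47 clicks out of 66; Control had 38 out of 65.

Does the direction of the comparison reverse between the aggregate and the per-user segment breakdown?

Power users: the original 29/102 = 28.4%, Control 12/75 = 16.0% → the original
Returning users: the original 30/102 = 29.4%, Control 30/75 = 40.0% → Control
New users: the original 47/66 = 71.2%, Control 38/65 = 58.5% → the original
Overall: the original 106/270 = 39.3%, Control 80/215 = 37.2% → the original
Neither sweeps: the original wins 2 of 3 groups, Control wins 1. The original wins overall but not every group — no Simpson reversal.

No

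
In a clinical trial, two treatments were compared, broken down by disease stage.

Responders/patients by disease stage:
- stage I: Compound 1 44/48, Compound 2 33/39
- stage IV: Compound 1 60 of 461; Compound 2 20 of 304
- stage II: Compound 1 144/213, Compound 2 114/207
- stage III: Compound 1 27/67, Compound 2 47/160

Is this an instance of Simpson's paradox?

No

Stage I: Compound 1 44/48 = 91.7%, Compound 2 33/39 = 84.6% → Compound 1
Stage IV: Compound 1 60/461 = 13.0%, Compound 2 20/304 = 6.6% → Compound 1
Stage II: Compound 1 144/213 = 67.6%, Compound 2 114/207 = 55.1% → Compound 1
Stage III: Compound 1 27/67 = 40.3%, Compound 2 47/160 = 29.4% → Compound 1
Overall: Compound 1 275/789 = 34.9%, Compound 2 214/710 = 30.1% → Compound 1
Compound 1 wins overall and in every disease group — no reversal.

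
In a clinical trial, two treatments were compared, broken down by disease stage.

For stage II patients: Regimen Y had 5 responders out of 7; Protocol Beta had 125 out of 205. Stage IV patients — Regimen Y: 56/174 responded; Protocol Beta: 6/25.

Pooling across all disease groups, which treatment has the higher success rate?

Protocol Beta

Stage II: Regimen Y 5/7 = 71.4%, Protocol Beta 125/205 = 61.0% → Regimen Y
Stage IV: Regimen Y 56/174 = 32.2%, Protocol Beta 6/25 = 24.0% → Regimen Y
Overall: Regimen Y 61/181 = 33.7%, Protocol Beta 131/230 = 57.0% → Protocol Beta
(Regimen Y wins every disease group but Protocol Beta wins overall — Regimen Y's patients skew toward the low-rate stage IV group.)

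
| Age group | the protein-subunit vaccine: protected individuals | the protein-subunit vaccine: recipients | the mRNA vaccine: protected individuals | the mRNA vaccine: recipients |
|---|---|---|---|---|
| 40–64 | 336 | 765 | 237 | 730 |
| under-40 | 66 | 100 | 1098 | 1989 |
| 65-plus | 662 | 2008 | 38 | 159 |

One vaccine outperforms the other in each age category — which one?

40–64: the protein-subunit vaccine 336/765 = 43.9%, the mRNA vaccine 237/730 = 32.5% → the protein-subunit vaccine
Under-40: the protein-subunit vaccine 66/100 = 66.0%, the mRNA vaccine 1098/1989 = 55.2% → the protein-subunit vaccine
65-plus: the protein-subunit vaccine 662/2008 = 33.0%, the mRNA vaccine 38/159 = 23.9% → the protein-subunit vaccine
The protein-subunit vaccine has the higher rate in all 3 groups.

the protein-subunit vaccine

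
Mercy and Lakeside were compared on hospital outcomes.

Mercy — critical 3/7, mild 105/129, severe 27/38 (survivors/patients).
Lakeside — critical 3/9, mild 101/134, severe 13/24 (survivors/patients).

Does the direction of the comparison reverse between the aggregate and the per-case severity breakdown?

Critical: Mercy 3/7 = 42.9%, Lakeside 3/9 = 33.3% → Mercy
Mild: Mercy 105/129 = 81.4%, Lakeside 101/134 = 75.4% → Mercy
Severe: Mercy 27/38 = 71.1%, Lakeside 13/24 = 54.2% → Mercy
Overall: Mercy 135/174 = 77.6%, Lakeside 117/167 = 70.1% → Mercy
Mercy wins overall and in every case group — no reversal.

No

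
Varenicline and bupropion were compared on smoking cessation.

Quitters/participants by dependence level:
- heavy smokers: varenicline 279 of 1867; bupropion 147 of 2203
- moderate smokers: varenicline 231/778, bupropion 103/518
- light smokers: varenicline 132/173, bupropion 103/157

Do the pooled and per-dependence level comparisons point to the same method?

Heavy smokers: varenicline 279/1867 = 14.9%, bupropion 147/2203 = 6.7% → varenicline
Moderate smokers: varenicline 231/778 = 29.7%, bupropion 103/518 = 19.9% → varenicline
Light smokers: varenicline 132/173 = 76.3%, bupropion 103/157 = 65.6% → varenicline
Overall: varenicline 642/2818 = 22.8%, bupropion 353/2878 = 12.3% → varenicline
Varenicline wins overall and in every dependence group — no reversal.

Yes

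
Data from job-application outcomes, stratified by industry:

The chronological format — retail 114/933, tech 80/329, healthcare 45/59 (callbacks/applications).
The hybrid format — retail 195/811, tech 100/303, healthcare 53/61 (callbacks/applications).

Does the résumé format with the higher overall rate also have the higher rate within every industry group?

Yes

Retail: the chronological format 114/933 = 12.2%, the hybrid format 195/811 = 24.0% → the hybrid format
Tech: the chronological format 80/329 = 24.3%, the hybrid format 100/303 = 33.0% → the hybrid format
Healthcare: the chronological format 45/59 = 76.3%, the hybrid format 53/61 = 86.9% → the hybrid format
Overall: the chronological format 239/1321 = 18.1%, the hybrid format 348/1175 = 29.6% → the hybrid format
The hybrid format wins overall and in every industry group — no reversal.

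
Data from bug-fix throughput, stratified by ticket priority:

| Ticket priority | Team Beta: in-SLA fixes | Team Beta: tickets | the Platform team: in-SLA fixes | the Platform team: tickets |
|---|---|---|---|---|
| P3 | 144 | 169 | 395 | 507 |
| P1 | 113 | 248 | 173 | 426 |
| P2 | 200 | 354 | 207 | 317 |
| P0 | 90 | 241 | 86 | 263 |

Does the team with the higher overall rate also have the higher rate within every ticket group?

P3: Team Beta 144/169 = 85.2%, the Platform team 395/507 = 77.9% → Team Beta
P1: Team Beta 113/248 = 45.6%, the Platform team 173/426 = 40.6% → Team Beta
P2: Team Beta 200/354 = 56.5%, the Platform team 207/317 = 65.3% → the Platform team
P0: Team Beta 90/241 = 37.3%, the Platform team 86/263 = 32.7% → Team Beta
Overall: Team Beta 547/1012 = 54.1%, the Platform team 861/1513 = 56.9% → the Platform team
Neither sweeps: Team Beta wins 3 of 4 groups, the Platform team wins 1. The Platform team wins overall but not every group — no Simpson reversal.

No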